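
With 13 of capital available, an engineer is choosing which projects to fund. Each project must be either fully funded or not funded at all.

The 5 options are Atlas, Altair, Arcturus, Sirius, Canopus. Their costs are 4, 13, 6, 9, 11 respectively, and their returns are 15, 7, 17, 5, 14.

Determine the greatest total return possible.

32

Atlas + Arcturus: cost 4 + 6 = 10 ≤ 13, return 15 + 17 = 32.
Atlas + Sirius: cost 4 + 9 = 13 ≤ 13, return 15 + 5 = 20.
Best is Atlas and Arcturus with total return 32.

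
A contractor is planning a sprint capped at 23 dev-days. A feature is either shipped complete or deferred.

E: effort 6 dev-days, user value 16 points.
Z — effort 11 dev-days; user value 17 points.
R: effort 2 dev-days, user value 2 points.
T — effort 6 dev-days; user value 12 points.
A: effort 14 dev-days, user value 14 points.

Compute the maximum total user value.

45

This is an integer program with binary decision variables.
E + Z: effort 6 + 11 = 17 ≤ 23, user value 16 + 17 = 33.
E + Z + R: effort 6 + 11 + 2 = 19 ≤ 23, user value 16 + 17 + 2 = 35.
E + Z + T: effort 6 + 11 + 6 = 23 ≤ 23, user value 16 + 17 + 12 = 45.
Best is E, Z, and T with total user value 45.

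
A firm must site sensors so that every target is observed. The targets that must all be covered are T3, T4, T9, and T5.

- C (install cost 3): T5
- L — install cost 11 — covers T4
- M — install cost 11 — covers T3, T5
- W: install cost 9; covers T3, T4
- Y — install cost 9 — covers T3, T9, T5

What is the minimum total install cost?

The greedy cost-per-new-target heuristic would pick C, W, and Y for 21, but a cheaper cover exists.
Choose W and Y: together they cover T3, T4, T9, T5 — every target.
Total install cost: 9 + 9 = 18.
No cover costs less than 18.

18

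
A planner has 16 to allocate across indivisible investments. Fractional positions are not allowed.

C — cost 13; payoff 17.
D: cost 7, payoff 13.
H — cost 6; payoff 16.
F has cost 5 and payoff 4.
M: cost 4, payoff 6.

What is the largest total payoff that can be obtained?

Allowing fractional choices, the relaxed optimum would be about 33.5, but investments are indivisible.
D + F + M: cost 7 + 5 + 4 = 16 ≤ 16, payoff 13 + 4 + 6 = 23.
D + H: cost 7 + 6 = 13 ≤ 16, payoff 13 + 16 = 29.
H + F + M: cost 6 + 5 + 4 = 15 ≤ 16, payoff 16 + 4 + 6 = 26.
Best is D and H with total payoff 29.

29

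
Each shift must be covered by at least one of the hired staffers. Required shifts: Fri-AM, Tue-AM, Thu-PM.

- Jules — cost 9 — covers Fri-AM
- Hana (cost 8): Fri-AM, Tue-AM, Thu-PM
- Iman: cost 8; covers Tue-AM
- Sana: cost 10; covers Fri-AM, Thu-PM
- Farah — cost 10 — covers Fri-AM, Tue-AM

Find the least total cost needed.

8

Hana alone covers Fri-AM, Tue-AM, Thu-PM — every shift.
Total cost: 8.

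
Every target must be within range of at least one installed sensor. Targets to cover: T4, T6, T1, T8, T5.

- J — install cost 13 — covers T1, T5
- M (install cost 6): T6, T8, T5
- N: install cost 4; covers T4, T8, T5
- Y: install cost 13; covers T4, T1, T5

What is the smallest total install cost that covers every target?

19

The greedy cost-per-new-target heuristic would pick N, M, and J for 23, but a cheaper cover exists.
Choose M and Y: together they cover T4, T6, T1, T8, T5 — every target.
Total install cost: 6 + 13 = 19.
No cover costs less than 19.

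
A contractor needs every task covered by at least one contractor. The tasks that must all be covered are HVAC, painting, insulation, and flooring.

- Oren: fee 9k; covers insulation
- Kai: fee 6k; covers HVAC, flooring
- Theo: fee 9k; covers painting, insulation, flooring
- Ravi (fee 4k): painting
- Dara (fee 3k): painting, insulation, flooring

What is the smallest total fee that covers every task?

9

Choose Kai and Dara: together they cover HVAC, painting, insulation, flooring — every task.
Total fee: 6 + 3 = 9.
No cover costs less than 9.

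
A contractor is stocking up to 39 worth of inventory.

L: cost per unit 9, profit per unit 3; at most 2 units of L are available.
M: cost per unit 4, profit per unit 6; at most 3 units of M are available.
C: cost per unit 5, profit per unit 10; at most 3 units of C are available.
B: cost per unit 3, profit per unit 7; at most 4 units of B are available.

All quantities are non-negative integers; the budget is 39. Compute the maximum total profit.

76

This is a bounded integer knapsack.
B has the best ratio (7/3); taking only B gives at most 4×7 = 28 (stopped by the supply cap of 4).
Mixing does better — 3×M, 3×C, and 4×B: cost 39 ≤ 39, profit 3·6 + 3·10 + 4·7 = 76.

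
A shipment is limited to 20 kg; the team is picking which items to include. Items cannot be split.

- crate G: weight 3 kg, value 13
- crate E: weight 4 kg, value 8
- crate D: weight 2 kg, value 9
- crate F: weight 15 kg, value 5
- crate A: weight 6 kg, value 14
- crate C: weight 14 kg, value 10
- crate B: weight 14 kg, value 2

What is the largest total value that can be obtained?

This is an integer program with binary decision variables.
crate G + crate E + crate A: weight 3 + 4 + 6 = 13 ≤ 20, value 13 + 8 + 14 = 35.
crate G + crate E + crate D + crate A: weight 3 + 4 + 2 + 6 = 15 ≤ 20, value 13 + 8 + 9 + 14 = 44.
crate G + crate D + crate A: weight 3 + 2 + 6 = 11 ≤ 20, value 13 + 9 + 14 = 36.
Best is crate G, crate E, crate D, and crate A with total value 44.

44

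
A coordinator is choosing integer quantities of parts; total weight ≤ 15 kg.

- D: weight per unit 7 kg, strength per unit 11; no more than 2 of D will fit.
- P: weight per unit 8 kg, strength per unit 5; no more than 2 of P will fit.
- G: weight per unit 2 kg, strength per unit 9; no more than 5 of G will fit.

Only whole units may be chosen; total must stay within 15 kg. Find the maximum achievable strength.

47

G has the best ratio (9/2); taking only G gives at most 5×9 = 45 (stopped by the supply cap of 5).
Mixing does better — 1×D and 4×G: weight 15 ≤ 15, strength 1·11 + 4·9 = 47.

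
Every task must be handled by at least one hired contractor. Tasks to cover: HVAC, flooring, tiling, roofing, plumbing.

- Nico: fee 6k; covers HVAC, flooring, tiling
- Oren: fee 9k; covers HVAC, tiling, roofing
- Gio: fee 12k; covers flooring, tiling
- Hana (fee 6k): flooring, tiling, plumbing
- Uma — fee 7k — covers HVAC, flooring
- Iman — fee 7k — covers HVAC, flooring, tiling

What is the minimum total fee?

This is an integer covering problem.
The greedy cost-per-new-task heuristic would pick Nico, Hana, and Oren for 21, but a cheaper cover exists.
Choose Oren and Hana: together they cover HVAC, flooring, tiling, roofing, plumbing — every task.
Total fee: 9 + 6 = 15.
No cover costs less than 15.

15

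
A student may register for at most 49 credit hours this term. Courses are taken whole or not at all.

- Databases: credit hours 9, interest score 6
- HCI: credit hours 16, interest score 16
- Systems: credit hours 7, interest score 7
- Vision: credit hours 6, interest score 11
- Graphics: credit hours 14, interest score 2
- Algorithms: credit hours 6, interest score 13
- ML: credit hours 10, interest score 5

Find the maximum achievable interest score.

Take Databases, HCI, Systems, Vision, and Algorithms: credit hours 9 + 16 + 7 + 6 + 6 = 44 ≤ 49, interest score 6 + 16 + 7 + 11 + 13 = 53.
No other feasible combination does better.

53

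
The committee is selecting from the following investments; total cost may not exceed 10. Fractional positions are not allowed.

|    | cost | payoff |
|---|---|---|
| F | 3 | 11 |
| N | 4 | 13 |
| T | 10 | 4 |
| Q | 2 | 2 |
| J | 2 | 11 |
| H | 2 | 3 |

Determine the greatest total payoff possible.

35

F + N + J: cost 3 + 4 + 2 = 9 ≤ 10, payoff 11 + 13 + 11 = 35.
N + Q + J + H: cost 4 + 2 + 2 + 2 = 10 ≤ 10, payoff 13 + 2 + 11 + 3 = 29.
N + J + H: cost 4 + 2 + 2 = 8 ≤ 10, payoff 13 + 11 + 3 = 27.
Best is F, N, and J with total payoff 35.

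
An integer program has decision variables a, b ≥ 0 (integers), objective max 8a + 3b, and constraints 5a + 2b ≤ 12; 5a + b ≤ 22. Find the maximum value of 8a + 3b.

19

(a,b)=(2,1): 5·2+2·1=12≤12, 5·2+1·1=11≤22, objective 19.
(a,b)=(2,0): 5·2+2·0=10≤12, 5·2+1·0=10≤22, objective 16.
(a,b)=(1,2): 5·1+2·2=9≤12, 5·1+1·2=7≤22, objective 14.
Maximum is 19 at (a,b)=(2,1).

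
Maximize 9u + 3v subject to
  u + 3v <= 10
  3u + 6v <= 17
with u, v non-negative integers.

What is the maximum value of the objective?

The continuous relaxation peaks at (5.67, 0) with value 51.00; rounding to a feasible lattice point costs some objective.
(u,v)=(5,0) is feasible, giving 45.
(u,v)=(4,0) is feasible, giving 36.
No feasible integer point exceeds 45.

45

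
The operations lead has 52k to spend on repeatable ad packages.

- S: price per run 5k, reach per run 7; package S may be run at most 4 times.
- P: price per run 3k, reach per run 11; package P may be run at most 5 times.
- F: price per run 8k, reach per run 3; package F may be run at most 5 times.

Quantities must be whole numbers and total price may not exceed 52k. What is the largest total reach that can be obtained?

89

This is a bounded integer knapsack.
Take 4×S, 5×P, and 2×F: price 51 ≤ 52, reach 4·7 + 5·11 + 2·3 = 89.
P has the best ratio (11/3) and is taken to its limit of 5; remaining capacity is filled optimally with the others.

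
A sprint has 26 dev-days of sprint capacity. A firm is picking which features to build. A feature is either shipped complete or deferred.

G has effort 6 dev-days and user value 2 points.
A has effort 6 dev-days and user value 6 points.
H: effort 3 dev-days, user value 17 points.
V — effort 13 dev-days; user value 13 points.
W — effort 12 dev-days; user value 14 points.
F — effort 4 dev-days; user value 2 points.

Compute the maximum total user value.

Allowing fractional choices, the relaxed optimum would be about 42.0, but features are indivisible.
A + H + V + F: effort 6 + 3 + 13 + 4 = 26 ≤ 26, user value 6 + 17 + 13 + 2 = 38.
A + H + W: effort 6 + 3 + 12 = 21 ≤ 26, user value 6 + 17 + 14 = 37.
A + H + W + F: effort 6 + 3 + 12 + 4 = 25 ≤ 26, user value 6 + 17 + 14 + 2 = 39.
Best is A, H, W, and F with total user value 39.

39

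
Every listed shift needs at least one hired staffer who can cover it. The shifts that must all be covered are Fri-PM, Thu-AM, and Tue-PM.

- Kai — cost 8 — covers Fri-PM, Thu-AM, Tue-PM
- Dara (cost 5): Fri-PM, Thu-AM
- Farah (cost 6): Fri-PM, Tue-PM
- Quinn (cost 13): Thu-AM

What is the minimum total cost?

8

Kai alone covers Fri-PM, Thu-AM, Tue-PM — every shift.
Total cost: 8.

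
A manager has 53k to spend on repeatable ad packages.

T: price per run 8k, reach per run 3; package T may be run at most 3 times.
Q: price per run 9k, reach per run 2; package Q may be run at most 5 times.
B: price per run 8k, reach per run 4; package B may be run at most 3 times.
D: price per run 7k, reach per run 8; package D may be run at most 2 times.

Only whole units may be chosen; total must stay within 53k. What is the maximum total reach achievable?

31

This is a bounded integer knapsack.
1×T, 3×B, and 2×D: price 46 ≤ 53, reach 1·3 + 3·4 + 2·8 = 31.
1×Q, 3×B, and 2×D: price 47 ≤ 53, reach 1·2 + 3·4 + 2·8 = 30.
Best is 31.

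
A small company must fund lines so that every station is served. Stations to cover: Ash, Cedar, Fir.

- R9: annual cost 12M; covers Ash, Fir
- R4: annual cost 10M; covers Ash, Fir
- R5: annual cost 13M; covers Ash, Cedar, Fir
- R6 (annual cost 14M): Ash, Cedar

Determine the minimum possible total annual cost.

13

This is a weighted set-cover instance.
R5 alone covers Ash, Cedar, Fir — every station.
Total annual cost: 13.
No cover costs less than 13.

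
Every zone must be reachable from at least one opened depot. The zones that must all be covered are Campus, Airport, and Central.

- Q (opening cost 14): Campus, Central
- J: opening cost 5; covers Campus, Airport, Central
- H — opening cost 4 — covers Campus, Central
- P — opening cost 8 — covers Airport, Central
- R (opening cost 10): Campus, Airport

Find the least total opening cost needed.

J alone covers Campus, Airport, Central — every zone.
Total opening cost: 5.
No cover costs less than 5.

5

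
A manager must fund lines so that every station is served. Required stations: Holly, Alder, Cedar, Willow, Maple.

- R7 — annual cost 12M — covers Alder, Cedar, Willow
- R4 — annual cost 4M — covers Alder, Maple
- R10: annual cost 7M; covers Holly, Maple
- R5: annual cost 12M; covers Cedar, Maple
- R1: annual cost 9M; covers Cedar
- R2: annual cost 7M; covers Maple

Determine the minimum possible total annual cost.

The greedy cost-per-new-station heuristic would pick R4, R7, and R10 for 23, but a cheaper cover exists.
Choose R7 and R10: together they cover Holly, Alder, Cedar, Willow, Maple — every station.
Total annual cost: 12 + 7 = 19.
No cover costs less than 19.

19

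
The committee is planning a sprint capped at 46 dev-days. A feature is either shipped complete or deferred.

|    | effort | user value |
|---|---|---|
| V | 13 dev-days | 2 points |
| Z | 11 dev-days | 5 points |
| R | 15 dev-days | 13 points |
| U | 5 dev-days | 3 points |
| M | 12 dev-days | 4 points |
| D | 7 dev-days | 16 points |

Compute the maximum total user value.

Allowing fractional choices, the relaxed optimum would be about 39.7, but features are indivisible.
Z + R + M + D: effort 11 + 15 + 12 + 7 = 45 ≤ 46, user value 5 + 13 + 4 + 16 = 38.
R + U + M + D: effort 15 + 5 + 12 + 7 = 39 ≤ 46, user value 13 + 3 + 4 + 16 = 36.
Z + R + U + D: effort 11 + 15 + 5 + 7 = 38 ≤ 46, user value 5 + 13 + 3 + 16 = 37.
Best is Z, R, M, and D with total user value 38.

38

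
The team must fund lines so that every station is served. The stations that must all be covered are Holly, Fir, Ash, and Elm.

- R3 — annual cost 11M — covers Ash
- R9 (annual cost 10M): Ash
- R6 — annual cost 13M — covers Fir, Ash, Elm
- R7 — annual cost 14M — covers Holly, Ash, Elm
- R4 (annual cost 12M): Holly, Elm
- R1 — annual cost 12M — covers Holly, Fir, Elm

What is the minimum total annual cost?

Choose R9 and R1: together they cover Holly, Fir, Ash, Elm — every station.
Total annual cost: 10 + 12 = 22.
No cover costs less than 22.

22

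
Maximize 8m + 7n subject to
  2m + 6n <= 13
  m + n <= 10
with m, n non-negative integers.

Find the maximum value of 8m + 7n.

48

The continuous relaxation peaks at (6.5, 0) with value 52.00; rounding to a feasible lattice point costs some objective.
(m,n)=(6,0): 2·6+6·0=12≤13, 1·6+1·0=6≤10, objective 48.
(m,n)=(5,0): 2·5+6·0=10≤13, 1·5+1·0=5≤10, objective 40.
No feasible integer point exceeds 48.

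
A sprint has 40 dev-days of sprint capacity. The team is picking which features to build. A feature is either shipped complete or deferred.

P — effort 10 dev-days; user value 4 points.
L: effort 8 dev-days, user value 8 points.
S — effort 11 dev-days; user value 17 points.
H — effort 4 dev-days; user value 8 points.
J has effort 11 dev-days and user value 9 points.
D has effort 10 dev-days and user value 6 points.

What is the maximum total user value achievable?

42

L + S + H + J: effort 8 + 11 + 4 + 11 = 34 ≤ 40, user value 8 + 17 + 8 + 9 = 42.
S + H + J + D: effort 11 + 4 + 11 + 10 = 36 ≤ 40, user value 17 + 8 + 9 + 6 = 40.
L + S + J + D: effort 8 + 11 + 11 + 10 = 40 ≤ 40, user value 8 + 17 + 9 + 6 = 40.
Best is L, S, H, and J with total user value 42.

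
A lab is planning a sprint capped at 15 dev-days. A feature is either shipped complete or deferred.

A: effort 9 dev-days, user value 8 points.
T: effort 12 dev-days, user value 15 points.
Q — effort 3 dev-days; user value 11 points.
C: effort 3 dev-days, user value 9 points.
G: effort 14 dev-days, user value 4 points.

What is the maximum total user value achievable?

28

Treat it as a binary knapsack problem.
T + Q: effort 12 + 3 = 15 ≤ 15, user value 15 + 11 = 26.
T + C: effort 12 + 3 = 15 ≤ 15, user value 15 + 9 = 24.
A + Q + C: effort 9 + 3 + 3 = 15 ≤ 15, user value 8 + 11 + 9 = 28.
Best is A, Q, and C with total user value 28.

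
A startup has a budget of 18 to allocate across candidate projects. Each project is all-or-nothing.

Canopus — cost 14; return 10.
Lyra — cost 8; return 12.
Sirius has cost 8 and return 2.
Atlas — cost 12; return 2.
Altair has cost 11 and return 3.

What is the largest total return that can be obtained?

14

Treat it as a binary knapsack problem.
Lyra + Sirius: cost 8 + 8 = 16 ≤ 18, return 12 + 2 = 14.
Lyra: cost 8 ≤ 18, return 12.
Best is Lyra and Sirius with total return 14.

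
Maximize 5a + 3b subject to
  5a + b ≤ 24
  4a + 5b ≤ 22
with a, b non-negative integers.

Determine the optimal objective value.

Relaxing integrality, the LP optimum is 25.33 at (a,b) = (4.67, 0.667), which is not an integer point.
(a,b)=(4,1): 5·4+1·1=21≤24, 4·4+5·1=21≤22, objective 23.
(a,b)=(3,2): 5·3+1·2=17≤24, 4·3+5·2=22≤22, objective 21.
(a,b)=(4,0): 5·4+1·0=20≤24, 4·4+5·0=16≤22, objective 20.
Maximum is 23 at (a,b)=(4,1).

23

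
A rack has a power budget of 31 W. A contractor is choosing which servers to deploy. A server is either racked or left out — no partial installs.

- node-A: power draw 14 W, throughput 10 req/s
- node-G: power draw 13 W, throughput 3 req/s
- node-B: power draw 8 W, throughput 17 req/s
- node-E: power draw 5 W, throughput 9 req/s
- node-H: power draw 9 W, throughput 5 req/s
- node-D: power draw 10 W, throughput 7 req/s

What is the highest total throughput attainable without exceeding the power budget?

36

node-A + node-B + node-H: power draw 14 + 8 + 9 = 31 ≤ 31, throughput 10 + 17 + 5 = 32.
node-B + node-E + node-D: power draw 8 + 5 + 10 = 23 ≤ 31, throughput 17 + 9 + 7 = 33.
node-A + node-B + node-E: power draw 14 + 8 + 5 = 27 ≤ 31, throughput 10 + 17 + 9 = 36.
Best is node-A, node-B, and node-E with total throughput 36.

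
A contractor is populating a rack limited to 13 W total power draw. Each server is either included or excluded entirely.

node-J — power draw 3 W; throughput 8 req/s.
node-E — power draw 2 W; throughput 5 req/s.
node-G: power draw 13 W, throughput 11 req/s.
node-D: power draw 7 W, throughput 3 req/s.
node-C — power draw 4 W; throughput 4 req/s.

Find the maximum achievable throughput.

This is a 0-1 knapsack instance.
Allowing fractional choices, the relaxed optimum would be about 20.4, but servers are indivisible.
node-J + node-E + node-C: power draw 3 + 2 + 4 = 9 ≤ 13, throughput 8 + 5 + 4 = 17.
node-J + node-E + node-D: power draw 3 + 2 + 7 = 12 ≤ 13, throughput 8 + 5 + 3 = 16.
node-J + node-E: power draw 3 + 2 = 5 ≤ 13, throughput 8 + 5 = 13.
Best is node-J, node-E, and node-C with total throughput 17.

17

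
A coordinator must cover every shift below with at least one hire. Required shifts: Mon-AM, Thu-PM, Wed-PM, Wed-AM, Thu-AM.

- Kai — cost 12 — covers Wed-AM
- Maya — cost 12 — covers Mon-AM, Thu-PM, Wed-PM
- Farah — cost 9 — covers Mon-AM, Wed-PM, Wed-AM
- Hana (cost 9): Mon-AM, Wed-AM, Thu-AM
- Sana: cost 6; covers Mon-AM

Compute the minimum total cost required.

The greedy cost-per-new-shift heuristic would pick Farah, Hana, and Maya for 30, but a cheaper cover exists.
Choose Maya and Hana: together they cover Mon-AM, Thu-PM, Wed-PM, Wed-AM, Thu-AM — every shift.
Total cost: 12 + 9 = 21.
No cover costs less than 21.

21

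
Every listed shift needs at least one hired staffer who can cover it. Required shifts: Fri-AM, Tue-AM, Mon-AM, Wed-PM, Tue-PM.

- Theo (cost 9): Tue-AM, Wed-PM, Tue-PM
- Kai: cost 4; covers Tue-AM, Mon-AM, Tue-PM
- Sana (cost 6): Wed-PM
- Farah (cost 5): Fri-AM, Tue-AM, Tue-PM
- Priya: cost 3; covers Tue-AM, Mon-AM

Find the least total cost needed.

This is a weighted set-cover instance.
The greedy cost-per-new-shift heuristic would pick Kai, Farah, and Sana for 15, but a cheaper cover exists.
Choose Sana, Farah, and Priya: together they cover Fri-AM, Tue-AM, Mon-AM, Wed-PM, Tue-PM — every shift.
Total cost: 6 + 5 + 3 = 14.
No cover costs less than 14.

14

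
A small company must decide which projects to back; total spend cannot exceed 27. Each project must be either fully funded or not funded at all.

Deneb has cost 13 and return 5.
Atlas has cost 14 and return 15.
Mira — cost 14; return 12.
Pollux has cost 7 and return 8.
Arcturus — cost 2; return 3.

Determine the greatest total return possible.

Allowing fractional choices, the relaxed optimum would be about 29.4, but projects are indivisible.
Atlas + Pollux + Arcturus: cost 14 + 7 + 2 = 23 ≤ 27, return 15 + 8 + 3 = 26.
Atlas + Pollux: cost 14 + 7 = 21 ≤ 27, return 15 + 8 = 23.
Mira + Pollux + Arcturus: cost 14 + 7 + 2 = 23 ≤ 27, return 12 + 8 + 3 = 23.
Best is Atlas, Pollux, and Arcturus with total return 26.

26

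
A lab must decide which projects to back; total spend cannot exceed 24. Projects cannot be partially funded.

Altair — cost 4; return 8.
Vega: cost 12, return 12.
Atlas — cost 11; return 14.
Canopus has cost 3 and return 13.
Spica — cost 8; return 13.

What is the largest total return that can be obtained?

40

Allowing fractional choices, the relaxed optimum would be about 45.5, but projects are indivisible.
Atlas + Canopus + Spica: cost 11 + 3 + 8 = 22 ≤ 24, return 14 + 13 + 13 = 40.
Altair + Atlas + Canopus: cost 4 + 11 + 3 = 18 ≤ 24, return 8 + 14 + 13 = 35.
Vega + Canopus + Spica: cost 12 + 3 + 8 = 23 ≤ 24, return 12 + 13 + 13 = 38.
Best is Atlas, Canopus, and Spica with total return 40.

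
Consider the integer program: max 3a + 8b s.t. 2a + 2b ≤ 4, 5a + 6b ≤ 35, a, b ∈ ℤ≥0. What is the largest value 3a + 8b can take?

16

(a,b)=(0,2): 2·0+2·2=4≤4, 5·0+6·2=12≤35, objective 16.
(a,b)=(1,1): 2·1+2·1=4≤4, 5·1+6·1=11≤35, objective 11.
(a,b)=(0,1): 2·0+2·1=2≤4, 5·0+6·1=6≤35, objective 8.
No feasible integer point exceeds 16.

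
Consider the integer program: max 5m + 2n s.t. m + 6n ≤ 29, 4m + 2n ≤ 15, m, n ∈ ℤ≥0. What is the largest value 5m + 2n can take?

17

Relaxing integrality, the LP optimum is 18.75 at (m,n) = (3.75, 0), which is not an integer point.
(m,n)=(3,1): 1·3+6·1=9≤29, 4·3+2·1=14≤15, objective 17.
(m,n)=(3,0): 1·3+6·0=3≤29, 4·3+2·0=12≤15, objective 15.
(m,n)=(2,2): 1·2+6·2=14≤29, 4·2+2·2=12≤15, objective 14.
Maximum is 17 at (m,n)=(3,1).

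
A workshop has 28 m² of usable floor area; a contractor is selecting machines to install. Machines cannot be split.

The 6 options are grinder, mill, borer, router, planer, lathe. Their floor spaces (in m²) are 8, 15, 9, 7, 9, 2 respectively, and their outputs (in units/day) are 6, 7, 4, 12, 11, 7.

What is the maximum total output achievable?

Allowing fractional choices, the relaxed optimum would be about 36.9, but machines are indivisible.
grinder + router + planer + lathe: floor space 8 + 7 + 9 + 2 = 26 ≤ 28, output 6 + 12 + 11 + 7 = 36.
borer + router + planer + lathe: floor space 9 + 7 + 9 + 2 = 27 ≤ 28, output 4 + 12 + 11 + 7 = 34.
router + planer + lathe: floor space 7 + 9 + 2 = 18 ≤ 28, output 12 + 11 + 7 = 30.
Best is grinder, router, planer, and lathe with total output 36.

36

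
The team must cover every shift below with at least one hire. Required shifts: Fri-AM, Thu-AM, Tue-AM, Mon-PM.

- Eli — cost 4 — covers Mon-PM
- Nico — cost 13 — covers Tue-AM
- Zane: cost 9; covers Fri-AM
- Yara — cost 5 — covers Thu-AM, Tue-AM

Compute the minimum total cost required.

This is an integer covering problem.
Choose Eli, Zane, and Yara: together they cover Fri-AM, Thu-AM, Tue-AM, Mon-PM — every shift.
Total cost: 4 + 9 + 5 = 18.
No cover costs less than 18.

18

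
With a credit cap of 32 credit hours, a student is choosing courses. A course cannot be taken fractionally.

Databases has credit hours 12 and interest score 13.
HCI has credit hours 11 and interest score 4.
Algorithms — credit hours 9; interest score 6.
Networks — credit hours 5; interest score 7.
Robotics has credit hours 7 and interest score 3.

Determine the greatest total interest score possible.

Take Databases, Algorithms, and Networks: credit hours 12 + 9 + 5 = 26 ≤ 32, interest score 13 + 6 + 7 = 26.
No other feasible combination does better.

26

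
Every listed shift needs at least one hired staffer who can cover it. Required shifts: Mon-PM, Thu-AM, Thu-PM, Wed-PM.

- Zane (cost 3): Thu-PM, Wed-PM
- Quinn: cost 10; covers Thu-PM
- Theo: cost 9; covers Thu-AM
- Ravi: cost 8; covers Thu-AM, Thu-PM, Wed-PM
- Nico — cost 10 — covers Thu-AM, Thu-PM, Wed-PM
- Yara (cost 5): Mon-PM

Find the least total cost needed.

13

The greedy cost-per-new-shift heuristic would pick Zane, Yara, and Ravi for 16, but a cheaper cover exists.
Choose Ravi and Yara: together they cover Mon-PM, Thu-AM, Thu-PM, Wed-PM — every shift.
Total cost: 8 + 5 = 13.
No cover costs less than 13.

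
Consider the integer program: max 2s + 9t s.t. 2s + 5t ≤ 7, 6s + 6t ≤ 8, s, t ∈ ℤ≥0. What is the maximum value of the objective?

The continuous relaxation peaks at (0, 1.33) with value 12.00; rounding to a feasible lattice point costs some objective.
(s,t)=(0,1): 2·0+5·1=5≤7, 6·0+6·1=6≤8, objective 9.
(s,t)=(1,0): 2·1+5·0=2≤7, 6·1+6·0=6≤8, objective 2.
(s,t)=(0,0): 2·0+5·0=0≤7, 6·0+6·0=0≤8, objective 0.
The best lattice point is (0,1), giving 9.

9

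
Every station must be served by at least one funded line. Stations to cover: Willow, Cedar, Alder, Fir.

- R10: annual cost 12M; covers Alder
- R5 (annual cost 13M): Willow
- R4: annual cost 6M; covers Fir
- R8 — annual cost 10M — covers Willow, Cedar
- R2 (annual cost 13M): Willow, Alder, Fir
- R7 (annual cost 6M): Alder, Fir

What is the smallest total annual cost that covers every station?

16

Choose R8 and R7: together they cover Willow, Cedar, Alder, Fir — every station.
Total annual cost: 10 + 6 = 16.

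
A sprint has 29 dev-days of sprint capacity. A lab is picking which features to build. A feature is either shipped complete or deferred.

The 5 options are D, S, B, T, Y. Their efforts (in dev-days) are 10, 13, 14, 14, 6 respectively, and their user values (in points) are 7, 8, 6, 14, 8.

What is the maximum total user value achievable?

Treat it as a binary knapsack problem.
Allowing fractional choices, the relaxed optimum would be about 28.3, but features are indivisible.
T + Y: effort 14 + 6 = 20 ≤ 29, user value 14 + 8 = 22.
D + S + Y: effort 10 + 13 + 6 = 29 ≤ 29, user value 7 + 8 + 8 = 23.
Best is D, S, and Y with total user value 23.

23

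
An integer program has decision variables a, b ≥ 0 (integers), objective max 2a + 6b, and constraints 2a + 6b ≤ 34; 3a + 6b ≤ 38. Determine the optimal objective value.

(a,b)=(2,5) is feasible, giving 34.
(a,b)=(1,5) is feasible, giving 32.
(a,b)=(3,4) is feasible, giving 30.
No feasible integer point exceeds 34.

34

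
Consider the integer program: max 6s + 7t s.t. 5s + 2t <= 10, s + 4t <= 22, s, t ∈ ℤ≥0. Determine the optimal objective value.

35

(s,t)=(0,5): 5·0+2·5=10≤10, 1·0+4·5=20≤22, objective 35.
(s,t)=(0,4): 5·0+2·4=8≤10, 1·0+4·4=16≤22, objective 28.
Maximum is 35 at (s,t)=(0,5).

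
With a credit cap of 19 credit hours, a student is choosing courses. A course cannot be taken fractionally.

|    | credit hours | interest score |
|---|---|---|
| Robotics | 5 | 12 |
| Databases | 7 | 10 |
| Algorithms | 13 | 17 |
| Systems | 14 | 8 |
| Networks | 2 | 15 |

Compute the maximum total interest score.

Allowing fractional choices, the relaxed optimum would be about 43.5, but courses are indivisible.
Algorithms + Networks: credit hours 13 + 2 = 15 ≤ 19, interest score 17 + 15 = 32.
Robotics + Algorithms: credit hours 5 + 13 = 18 ≤ 19, interest score 12 + 17 = 29.
Robotics + Databases + Networks: credit hours 5 + 7 + 2 = 14 ≤ 19, interest score 12 + 10 + 15 = 37.
Best is Robotics, Databases, and Networks with total interest score 37.

37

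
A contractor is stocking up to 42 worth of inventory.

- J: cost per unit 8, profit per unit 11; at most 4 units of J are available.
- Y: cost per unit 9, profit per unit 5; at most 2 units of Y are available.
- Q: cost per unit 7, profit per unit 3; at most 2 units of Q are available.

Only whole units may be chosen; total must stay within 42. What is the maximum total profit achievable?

This is a bounded integer knapsack.
J has the best ratio (11/8); taking only J gives at most 4×11 = 44 (stopped by the supply cap of 4).
Mixing does better — 4×J and 1×Y: cost 41 ≤ 42, profit 4·11 + 1·5 = 49.

49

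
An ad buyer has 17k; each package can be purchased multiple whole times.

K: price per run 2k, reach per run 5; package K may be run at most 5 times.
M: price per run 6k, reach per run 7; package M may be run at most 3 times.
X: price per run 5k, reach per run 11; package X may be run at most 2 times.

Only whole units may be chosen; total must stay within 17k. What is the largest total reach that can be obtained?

37

This is a bounded integer knapsack.
3×K and 2×X: price 16 ≤ 17, reach 3·5 + 2·11 = 37.
5×K and 1×X: price 15 ≤ 17, reach 5·5 + 1·11 = 36.
Best is 37.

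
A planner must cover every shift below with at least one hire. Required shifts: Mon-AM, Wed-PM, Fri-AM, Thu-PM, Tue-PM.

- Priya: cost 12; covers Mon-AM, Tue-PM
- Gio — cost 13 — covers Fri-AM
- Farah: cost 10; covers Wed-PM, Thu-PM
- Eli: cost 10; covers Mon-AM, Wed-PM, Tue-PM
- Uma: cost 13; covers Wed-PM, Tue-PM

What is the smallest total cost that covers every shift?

This is an integer covering problem.
Choose Gio, Farah, and Eli: together they cover Mon-AM, Wed-PM, Fri-AM, Thu-PM, Tue-PM — every shift.
Total cost: 13 + 10 + 10 = 33.

33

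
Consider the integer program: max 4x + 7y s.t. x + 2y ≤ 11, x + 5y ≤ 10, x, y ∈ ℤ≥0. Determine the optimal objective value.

40

(x,y)=(10,0): 1·10+2·0=10≤11, 1·10+5·0=10≤10, objective 40.
(x,y)=(9,0): 1·9+2·0=9≤11, 1·9+5·0=9≤10, objective 36.
Maximum is 40 at (x,y)=(10,0).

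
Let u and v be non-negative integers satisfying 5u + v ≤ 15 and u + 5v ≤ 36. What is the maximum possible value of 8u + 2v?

The continuous relaxation peaks at (1.62, 6.88) with value 26.75; rounding to a feasible lattice point costs some objective.
(u,v)=(2,5): 5·2+1·5=15≤15, 1·2+5·5=27≤36, objective 26.
(u,v)=(2,4): 5·2+1·4=14≤15, 1·2+5·4=22≤36, objective 24.
(u,v)=(1,7): 5·1+1·7=12≤15, 1·1+5·7=36≤36, objective 22.
(u,v)=(1,6): 5·1+1·6=11≤15, 1·1+5·6=31≤36, objective 20.
The best lattice point is (2,5), giving 26.

26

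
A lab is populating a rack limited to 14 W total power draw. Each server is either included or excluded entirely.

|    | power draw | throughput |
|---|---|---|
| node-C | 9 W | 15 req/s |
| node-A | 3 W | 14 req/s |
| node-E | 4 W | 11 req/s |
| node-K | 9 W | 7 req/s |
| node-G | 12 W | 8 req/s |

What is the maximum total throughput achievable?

29

Allowing fractional choices, the relaxed optimum would be about 36.7, but servers are indivisible.
node-A + node-E: power draw 3 + 4 = 7 ≤ 14, throughput 14 + 11 = 25.
node-C + node-A: power draw 9 + 3 = 12 ≤ 14, throughput 15 + 14 = 29.
node-C + node-E: power draw 9 + 4 = 13 ≤ 14, throughput 15 + 11 = 26.
Best is node-C and node-A with total throughput 29.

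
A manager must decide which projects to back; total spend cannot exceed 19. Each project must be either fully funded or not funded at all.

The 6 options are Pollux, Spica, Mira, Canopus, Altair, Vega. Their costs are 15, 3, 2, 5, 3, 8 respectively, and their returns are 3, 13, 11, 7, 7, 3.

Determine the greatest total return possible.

38

Treat it as a binary knapsack problem.
Allowing fractional choices, the relaxed optimum would be about 40.2, but projects are indivisible.
Spica + Mira + Canopus + Altair: cost 3 + 2 + 5 + 3 = 13 ≤ 19, return 13 + 11 + 7 + 7 = 38.
Spica + Mira + Canopus + Vega: cost 3 + 2 + 5 + 8 = 18 ≤ 19, return 13 + 11 + 7 + 3 = 34.
Spica + Mira + Altair + Vega: cost 3 + 2 + 3 + 8 = 16 ≤ 19, return 13 + 11 + 7 + 3 = 34.
Best is Spica, Mira, Canopus, and Altair with total return 38.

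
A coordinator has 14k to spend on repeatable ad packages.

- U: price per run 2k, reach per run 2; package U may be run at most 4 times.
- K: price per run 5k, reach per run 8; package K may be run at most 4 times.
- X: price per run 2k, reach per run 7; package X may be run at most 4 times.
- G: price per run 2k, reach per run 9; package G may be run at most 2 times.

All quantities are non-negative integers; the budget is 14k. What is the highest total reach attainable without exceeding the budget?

4×X and 2×G: price 12 ≤ 14, reach 4·7 + 2·9 = 46.
1×U, 4×X, and 2×G: price 14 ≤ 14, reach 1·2 + 4·7 + 2·9 = 48.
Best is 48.

48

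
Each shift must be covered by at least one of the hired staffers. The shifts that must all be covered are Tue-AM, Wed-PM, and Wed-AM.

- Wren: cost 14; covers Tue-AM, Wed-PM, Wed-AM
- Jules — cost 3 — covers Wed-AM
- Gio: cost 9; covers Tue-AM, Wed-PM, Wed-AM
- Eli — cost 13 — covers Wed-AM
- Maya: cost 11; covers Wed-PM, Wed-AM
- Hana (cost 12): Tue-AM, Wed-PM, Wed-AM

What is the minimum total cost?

This is a weighted set-cover instance.
Gio alone covers Tue-AM, Wed-PM, Wed-AM — every shift.
Total cost: 9.

9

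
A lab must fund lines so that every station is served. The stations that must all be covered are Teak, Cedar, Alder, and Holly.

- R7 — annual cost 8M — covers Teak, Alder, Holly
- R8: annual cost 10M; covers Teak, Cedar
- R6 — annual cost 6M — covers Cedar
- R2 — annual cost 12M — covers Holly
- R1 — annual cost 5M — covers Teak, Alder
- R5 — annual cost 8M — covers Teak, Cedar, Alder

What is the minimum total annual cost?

The greedy cost-per-new-station heuristic would pick R1, R6, and R7 for 19, but a cheaper cover exists.
Choose R7 and R6: together they cover Teak, Cedar, Alder, Holly — every station.
Total annual cost: 8 + 6 = 14.
No cover costs less than 14.

14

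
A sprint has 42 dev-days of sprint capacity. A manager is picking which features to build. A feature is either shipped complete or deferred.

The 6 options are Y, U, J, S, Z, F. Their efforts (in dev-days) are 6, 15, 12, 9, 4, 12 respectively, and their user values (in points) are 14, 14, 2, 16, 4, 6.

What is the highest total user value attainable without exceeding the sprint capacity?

50

Allowing fractional choices, the relaxed optimum would be about 52.0, but features are indivisible.
Y + U + S + F: effort 6 + 15 + 9 + 12 = 42 ≤ 42, user value 14 + 14 + 16 + 6 = 50.
Y + U + S + Z: effort 6 + 15 + 9 + 4 = 34 ≤ 42, user value 14 + 14 + 16 + 4 = 48.
Best is Y, U, S, and F with total user value 50.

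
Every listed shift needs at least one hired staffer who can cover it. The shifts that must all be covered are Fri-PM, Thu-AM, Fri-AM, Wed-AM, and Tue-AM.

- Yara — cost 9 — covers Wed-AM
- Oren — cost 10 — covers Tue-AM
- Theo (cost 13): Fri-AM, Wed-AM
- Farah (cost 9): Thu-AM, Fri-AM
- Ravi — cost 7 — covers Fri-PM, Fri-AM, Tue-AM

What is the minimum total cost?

25

This is a weighted set-cover instance.
Choose Yara, Farah, and Ravi: together they cover Fri-PM, Thu-AM, Fri-AM, Wed-AM, Tue-AM — every shift.
Total cost: 9 + 9 + 7 = 25.
No cover costs less than 25.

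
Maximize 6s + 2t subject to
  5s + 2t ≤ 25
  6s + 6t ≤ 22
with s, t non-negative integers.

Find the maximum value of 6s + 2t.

(s,t)=(3,0): 5·3+2·0=15≤25, 6·3+6·0=18≤22, objective 18.
(s,t)=(2,1): 5·2+2·1=12≤25, 6·2+6·1=18≤22, objective 14.
(s,t)=(2,0): 5·2+2·0=10≤25, 6·2+6·0=12≤22, objective 12.
No feasible integer point exceeds 18.

18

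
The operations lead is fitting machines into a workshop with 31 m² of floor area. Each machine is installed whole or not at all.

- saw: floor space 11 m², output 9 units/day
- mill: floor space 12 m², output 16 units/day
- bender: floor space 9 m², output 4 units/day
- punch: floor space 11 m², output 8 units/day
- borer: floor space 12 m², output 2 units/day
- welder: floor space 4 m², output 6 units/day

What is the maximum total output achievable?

saw + mill + welder: floor space 11 + 12 + 4 = 27 ≤ 31, output 9 + 16 + 6 = 31.
mill + punch + welder: floor space 12 + 11 + 4 = 27 ≤ 31, output 16 + 8 + 6 = 30.
Best is saw, mill, and welder with total output 31.

31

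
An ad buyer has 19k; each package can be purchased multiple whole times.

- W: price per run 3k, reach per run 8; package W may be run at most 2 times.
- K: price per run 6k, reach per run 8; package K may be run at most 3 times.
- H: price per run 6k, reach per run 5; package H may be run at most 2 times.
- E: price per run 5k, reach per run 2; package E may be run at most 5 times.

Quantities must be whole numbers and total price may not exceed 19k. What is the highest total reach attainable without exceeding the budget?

This is a bounded integer knapsack.
W has the best ratio (8/3); taking only W gives at most 2×8 = 16 (stopped by the supply cap of 2).
Mixing does better — 2×W and 2×K: price 18 ≤ 19, reach 2·8 + 2·8 = 32.

32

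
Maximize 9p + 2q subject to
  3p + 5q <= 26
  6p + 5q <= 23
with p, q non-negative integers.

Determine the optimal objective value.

The continuous relaxation peaks at (3.83, 0) with value 34.50; rounding to a feasible lattice point costs some objective.
(p,q)=(3,1): 3·3+5·1=14≤26, 6·3+5·1=23≤23, objective 29.
(p,q)=(3,0): 3·3+5·0=9≤26, 6·3+5·0=18≤23, objective 27.
(p,q)=(2,2): 3·2+5·2=16≤26, 6·2+5·2=22≤23, objective 22.
The best lattice point is (3,1), giving 29.

29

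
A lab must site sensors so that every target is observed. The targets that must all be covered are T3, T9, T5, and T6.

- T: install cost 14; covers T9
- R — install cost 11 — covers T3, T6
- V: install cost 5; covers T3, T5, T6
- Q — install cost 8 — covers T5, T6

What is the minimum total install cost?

Choose T and V: together they cover T3, T9, T5, T6 — every target.
Total install cost: 14 + 5 = 19.
No cover costs less than 19.

19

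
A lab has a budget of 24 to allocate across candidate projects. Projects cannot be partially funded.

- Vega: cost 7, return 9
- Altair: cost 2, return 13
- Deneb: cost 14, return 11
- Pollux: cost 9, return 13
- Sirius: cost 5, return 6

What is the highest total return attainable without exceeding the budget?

41

This is a 0-1 knapsack instance.
Allowing fractional choices, the relaxed optimum would be about 41.8, but projects are indivisible.
Vega + Altair + Deneb: cost 7 + 2 + 14 = 23 ≤ 24, return 9 + 13 + 11 = 33.
Vega + Altair + Pollux + Sirius: cost 7 + 2 + 9 + 5 = 23 ≤ 24, return 9 + 13 + 13 + 6 = 41.
Vega + Altair + Pollux: cost 7 + 2 + 9 = 18 ≤ 24, return 9 + 13 + 13 = 35.
Best is Vega, Altair, Pollux, and Sirius with total return 41.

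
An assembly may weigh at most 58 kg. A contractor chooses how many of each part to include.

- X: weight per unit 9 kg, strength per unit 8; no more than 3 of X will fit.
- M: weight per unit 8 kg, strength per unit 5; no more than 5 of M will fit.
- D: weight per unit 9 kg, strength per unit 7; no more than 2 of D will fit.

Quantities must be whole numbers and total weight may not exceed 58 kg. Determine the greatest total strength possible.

Take 3×X, 1×M, and 2×D: weight 53 ≤ 58, strength 3·8 + 1·5 + 2·7 = 43.
X has the best ratio (8/9) and is taken to its limit of 3; remaining capacity is filled optimally with the others.

43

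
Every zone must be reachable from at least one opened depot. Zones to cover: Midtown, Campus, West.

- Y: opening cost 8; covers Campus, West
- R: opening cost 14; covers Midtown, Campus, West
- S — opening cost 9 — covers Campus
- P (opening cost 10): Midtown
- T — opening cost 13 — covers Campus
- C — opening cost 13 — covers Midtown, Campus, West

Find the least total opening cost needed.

The greedy cost-per-new-zone heuristic would pick Y and P for 18, but a cheaper cover exists.
C alone covers Midtown, Campus, West — every zone.
Total opening cost: 13.
No cover costs less than 13.

13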